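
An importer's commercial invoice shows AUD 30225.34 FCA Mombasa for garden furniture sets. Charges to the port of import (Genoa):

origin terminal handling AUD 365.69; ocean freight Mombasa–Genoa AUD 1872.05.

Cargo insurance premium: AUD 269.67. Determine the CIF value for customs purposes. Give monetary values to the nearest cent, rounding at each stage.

CIF value: AUD 32732.75

CIF = FCA price + pre-shipment costs + freight + insurance
CIF = 30225.34 + 365.69 + 1872.05 + 269.67 = 32732.75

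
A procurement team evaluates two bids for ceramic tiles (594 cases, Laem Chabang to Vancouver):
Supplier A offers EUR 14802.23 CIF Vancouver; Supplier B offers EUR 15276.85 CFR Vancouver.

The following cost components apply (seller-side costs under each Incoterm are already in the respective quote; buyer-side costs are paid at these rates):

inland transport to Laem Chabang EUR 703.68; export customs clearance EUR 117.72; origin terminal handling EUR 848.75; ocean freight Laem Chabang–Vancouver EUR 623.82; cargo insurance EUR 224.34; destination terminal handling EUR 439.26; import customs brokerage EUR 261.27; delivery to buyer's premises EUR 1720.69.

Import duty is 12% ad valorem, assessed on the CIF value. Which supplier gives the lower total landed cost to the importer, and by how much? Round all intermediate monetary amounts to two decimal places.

Supplier A (CIF):
The CIF price already equals the CIF value: 14802.23
Import duty = 14802.23 × 12% = 1776.27
Buyer bears (A): 439.26 + 261.27 + 1720.69 = 2421.22
Landed cost (A) = invoice 14802.23 + 2421.22 + duty 1776.27 = 18999.72
Supplier B (CFR):
CIF value = CFR price + insurance = 15276.85 + 224.34 = 15501.19
Import duty = 15501.19 × 12% = 1860.14
Buyer bears (B): 224.34 + 439.26 + 261.27 + 1720.69 = 2645.56
Landed cost (B) = invoice 15276.85 + 2645.56 + duty 1860.14 = 19782.55
Difference = |18999.72 − 19782.55| = 782.83

Supplier A is cheaper by EUR 782.83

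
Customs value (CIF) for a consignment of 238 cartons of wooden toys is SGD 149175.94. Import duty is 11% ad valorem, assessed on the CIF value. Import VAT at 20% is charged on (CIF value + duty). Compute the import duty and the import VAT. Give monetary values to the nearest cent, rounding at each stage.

Import duty = 149175.94 × 11% = 16409.35
VAT base = CIF + duty = 149175.94 + 16409.35 = 165585.29
Import VAT = 165585.29 × 20% = 33117.06

Import duty: SGD 16409.35; import VAT: SGD 33117.06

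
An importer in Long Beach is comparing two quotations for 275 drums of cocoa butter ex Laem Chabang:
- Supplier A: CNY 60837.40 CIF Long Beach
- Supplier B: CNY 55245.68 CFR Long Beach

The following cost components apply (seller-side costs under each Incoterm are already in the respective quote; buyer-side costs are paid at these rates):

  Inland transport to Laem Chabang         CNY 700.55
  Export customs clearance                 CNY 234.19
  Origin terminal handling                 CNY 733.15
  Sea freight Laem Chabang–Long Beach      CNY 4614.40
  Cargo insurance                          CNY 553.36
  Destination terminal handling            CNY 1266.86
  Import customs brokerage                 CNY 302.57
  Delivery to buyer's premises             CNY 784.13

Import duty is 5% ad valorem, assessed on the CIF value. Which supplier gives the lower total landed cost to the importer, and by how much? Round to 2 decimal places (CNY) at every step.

Supplier A (CIF):
The CIF price already equals the CIF value: 60837.40
Import duty = 60837.40 × 5% = 3041.87
Buyer bears (A): 1266.86 + 302.57 + 784.13 = 2353.56
Landed cost (A) = invoice 60837.40 + 2353.56 + duty 3041.87 = 66232.83
Supplier B (CFR):
CIF value = CFR price + insurance = 55245.68 + 553.36 = 55799.04
Import duty = 55799.04 × 5% = 2789.95
Buyer bears (B): 553.36 + 1266.86 + 302.57 + 784.13 = 2906.92
Landed cost (B) = invoice 55245.68 + 2906.92 + duty 2789.95 = 60942.55
Difference = |66232.83 − 60942.55| = 5290.28

Supplier B is cheaper by CNY 5290.28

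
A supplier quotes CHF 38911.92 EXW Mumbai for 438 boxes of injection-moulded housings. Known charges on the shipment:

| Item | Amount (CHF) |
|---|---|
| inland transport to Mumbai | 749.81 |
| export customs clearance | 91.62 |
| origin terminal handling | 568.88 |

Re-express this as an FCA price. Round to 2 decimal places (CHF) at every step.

FCA price: CHF 39753.35

Not relevant to the conversion: origin terminal — on the buyer under both terms; not part of either seller's price.
From EXW to FCA, the seller additionally bears: inland to port, export clearance.
FCA price = 38911.92 + 749.81 + 91.62 = 39753.35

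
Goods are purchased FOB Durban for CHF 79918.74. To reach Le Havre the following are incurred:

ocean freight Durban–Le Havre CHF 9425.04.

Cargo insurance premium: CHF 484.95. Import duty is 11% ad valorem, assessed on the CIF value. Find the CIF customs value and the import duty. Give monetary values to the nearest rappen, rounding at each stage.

CIF value: CHF 89828.73; import duty: CHF 9881.16

CIF = FOB price + freight + insurance
CIF = 79918.74 + 9425.04 + 484.95 = 89828.73
Import duty = 89828.73 × 11% = 9881.16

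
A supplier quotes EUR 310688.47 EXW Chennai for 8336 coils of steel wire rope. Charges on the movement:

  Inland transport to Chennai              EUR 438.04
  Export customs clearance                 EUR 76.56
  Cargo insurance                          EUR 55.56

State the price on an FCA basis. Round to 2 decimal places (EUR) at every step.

FCA price: EUR 311203.07

Not relevant to the conversion: insurance — on the buyer under both terms; not part of either seller's price.
From EXW to FCA, the seller additionally bears: inland to port, export clearance.
FCA price = 310688.47 + 438.04 + 76.56 = 311203.07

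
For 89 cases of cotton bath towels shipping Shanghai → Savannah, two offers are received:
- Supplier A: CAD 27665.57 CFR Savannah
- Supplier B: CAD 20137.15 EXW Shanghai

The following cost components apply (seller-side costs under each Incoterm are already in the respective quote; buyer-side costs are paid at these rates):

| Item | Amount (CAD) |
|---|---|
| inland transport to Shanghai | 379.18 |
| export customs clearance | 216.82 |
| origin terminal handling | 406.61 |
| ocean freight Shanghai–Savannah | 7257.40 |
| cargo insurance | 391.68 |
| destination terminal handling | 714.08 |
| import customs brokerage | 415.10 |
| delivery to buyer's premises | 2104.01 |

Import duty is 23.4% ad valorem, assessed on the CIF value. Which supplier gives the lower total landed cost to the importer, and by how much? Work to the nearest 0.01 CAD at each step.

Supplier A is cheaper by CAD 902.78

Supplier A (CFR):
CIF value = CFR price + insurance = 27665.57 + 391.68 = 28057.25
Import duty = 28057.25 × 23.4% = 6565.40
Buyer bears (A): 391.68 + 714.08 + 415.10 + 2104.01 = 3624.87
Landed cost (A) = invoice 27665.57 + 3624.87 + duty 6565.40 = 37855.84
Supplier B (EXW):
CIF value = EXW price + inland to port + export clearance + origin terminal + freight + insurance = 20137.15 + 379.18 + 216.82 + 406.61 + 7257.40 + 391.68 = 28788.84
Import duty = 28788.84 × 23.4% = 6736.59
Buyer bears (B): 379.18 + 216.82 + 406.61 + 7257.40 + 391.68 + 714.08 + 415.10 + 2104.01 = 11884.88
Landed cost (B) = invoice 20137.15 + 11884.88 + duty 6736.59 = 38758.62
Difference = |37855.84 − 38758.62| = 902.78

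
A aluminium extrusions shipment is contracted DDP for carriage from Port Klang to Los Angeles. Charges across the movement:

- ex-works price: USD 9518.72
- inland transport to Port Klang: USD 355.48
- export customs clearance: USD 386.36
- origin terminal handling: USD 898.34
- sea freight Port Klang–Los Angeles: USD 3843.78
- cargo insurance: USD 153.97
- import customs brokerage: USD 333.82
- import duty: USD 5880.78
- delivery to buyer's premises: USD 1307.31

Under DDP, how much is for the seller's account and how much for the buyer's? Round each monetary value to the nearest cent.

DDP: the seller bears all costs including import duty.
Seller's account: goods 9518.72 + inland to port 355.48 + export clearance 386.36 + origin terminal 898.34 + freight 3843.78 + insurance 153.97 + brokerage 333.82 + duty 5880.78 + delivery 1307.31 = 22678.56
Buyer's account: 0.00

Seller: USD 22678.56; buyer: USD 0.00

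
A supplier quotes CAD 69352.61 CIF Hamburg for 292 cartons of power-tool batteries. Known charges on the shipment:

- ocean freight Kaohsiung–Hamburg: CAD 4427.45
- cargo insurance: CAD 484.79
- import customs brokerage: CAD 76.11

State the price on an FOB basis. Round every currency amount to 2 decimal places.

FOB price: CAD 64440.37

Not relevant to the conversion: brokerage — on the buyer under both terms; not part of either seller's price.
From CIF to FOB, the seller no longer bears: freight, insurance.
FOB price = 69352.61 − 4427.45 − 484.79 = 64440.37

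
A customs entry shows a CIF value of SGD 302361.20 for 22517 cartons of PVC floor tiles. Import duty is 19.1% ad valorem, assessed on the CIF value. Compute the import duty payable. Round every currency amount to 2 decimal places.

Import duty: SGD 57750.99

Import duty = 302361.20 × 19.1% = 57750.99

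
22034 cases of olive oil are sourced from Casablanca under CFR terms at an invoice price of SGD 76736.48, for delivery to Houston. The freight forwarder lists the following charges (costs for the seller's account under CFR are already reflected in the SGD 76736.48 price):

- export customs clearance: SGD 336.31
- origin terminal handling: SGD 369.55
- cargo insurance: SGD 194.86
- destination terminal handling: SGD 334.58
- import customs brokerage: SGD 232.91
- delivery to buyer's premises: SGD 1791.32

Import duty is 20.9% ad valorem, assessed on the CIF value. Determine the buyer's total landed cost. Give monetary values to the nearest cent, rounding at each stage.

Total landed cost: SGD 95368.80

CFR: the seller pays costs through ocean freight to the destination port, but not insurance.
Already in the invoice (seller's account under CFR): export clearance, origin terminal — exclude.
CIF value = CFR price + insurance = 76736.48 + 194.86 = 76931.34
Import duty = 76931.34 × 20.9% = 16078.65
Buyer bears: insurance 194.86 + destination terminal 334.58 + brokerage 232.91 + delivery 1791.32 + duty 16078.65 = 18632.32
Landed cost = invoice 76736.48 + 18632.32 = 95368.80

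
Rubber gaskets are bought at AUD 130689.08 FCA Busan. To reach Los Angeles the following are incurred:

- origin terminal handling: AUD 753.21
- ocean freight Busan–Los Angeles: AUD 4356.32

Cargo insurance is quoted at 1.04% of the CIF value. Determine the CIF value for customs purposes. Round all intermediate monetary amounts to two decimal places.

CIF value: AUD 137225.76

Let C be the CIF value. C = FCA price + pre-shipment costs + freight + 1.04% × C
C − 1.04% × C = 130689.08 + 753.21 + 4356.32
0.9896 × C = 135798.61
C = 135798.61 / 0.9896 = 137225.76
Insurance premium = 1.04% × 137225.76 = 1427.15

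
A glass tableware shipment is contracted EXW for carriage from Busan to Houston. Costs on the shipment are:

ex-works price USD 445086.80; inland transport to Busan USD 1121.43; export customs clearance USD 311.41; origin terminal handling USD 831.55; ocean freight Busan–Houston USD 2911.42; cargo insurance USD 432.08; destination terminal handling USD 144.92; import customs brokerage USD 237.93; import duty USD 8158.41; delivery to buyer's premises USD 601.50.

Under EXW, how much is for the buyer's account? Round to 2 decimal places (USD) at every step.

EXW: the seller makes goods available at their premises; the buyer bears all onward costs.
Seller's account: goods 445086.80 = 445086.80
Buyer's account: inland to port 1121.43 + export clearance 311.41 + origin terminal 831.55 + freight 2911.42 + insurance 432.08 + destination terminal 144.92 + brokerage 237.93 + duty 8158.41 + delivery 601.50 = 14750.65

Buyer's account: USD 14750.65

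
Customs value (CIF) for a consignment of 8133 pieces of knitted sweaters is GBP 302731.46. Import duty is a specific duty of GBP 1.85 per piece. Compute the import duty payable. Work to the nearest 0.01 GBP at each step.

Import duty: GBP 15046.05

Import duty = 8133 × 1.85 = 15046.05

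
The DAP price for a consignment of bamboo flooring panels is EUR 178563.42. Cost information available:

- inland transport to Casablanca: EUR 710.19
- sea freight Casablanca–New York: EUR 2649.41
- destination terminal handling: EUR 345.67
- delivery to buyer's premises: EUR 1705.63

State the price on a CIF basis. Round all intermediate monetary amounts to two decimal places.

Not relevant to the conversion: inland to port, freight — on the seller under both DAP and CIF; already in the DAP price and stays in the CIF price.
From DAP to CIF, the seller no longer bears: destination terminal, delivery.
CIF price = 178563.42 − 345.67 − 1705.63 = 176512.12

CIF price: EUR 176512.12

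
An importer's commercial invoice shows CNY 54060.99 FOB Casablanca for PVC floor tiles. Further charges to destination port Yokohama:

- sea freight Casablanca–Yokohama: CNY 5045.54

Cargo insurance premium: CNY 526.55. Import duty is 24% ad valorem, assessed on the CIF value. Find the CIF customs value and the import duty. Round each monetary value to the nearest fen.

CIF value: CNY 59633.08; import duty: CNY 14311.94

CIF = FOB price + freight + insurance
CIF = 54060.99 + 5045.54 + 526.55 = 59633.08
Import duty = 59633.08 × 24% = 14311.94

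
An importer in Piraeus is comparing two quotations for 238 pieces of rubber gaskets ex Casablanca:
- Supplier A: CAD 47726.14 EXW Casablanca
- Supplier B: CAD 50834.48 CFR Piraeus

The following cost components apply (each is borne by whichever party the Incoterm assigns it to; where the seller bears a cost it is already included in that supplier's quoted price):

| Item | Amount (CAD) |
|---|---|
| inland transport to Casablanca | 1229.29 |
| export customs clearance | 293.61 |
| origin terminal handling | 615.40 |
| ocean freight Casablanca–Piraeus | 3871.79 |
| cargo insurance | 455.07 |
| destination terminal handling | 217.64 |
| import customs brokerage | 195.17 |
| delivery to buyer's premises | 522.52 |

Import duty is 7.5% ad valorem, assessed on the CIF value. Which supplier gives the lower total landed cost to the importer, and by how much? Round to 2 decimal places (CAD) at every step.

Supplier A (EXW):
CIF value = EXW price + inland to port + export clearance + origin terminal + freight + insurance = 47726.14 + 1229.29 + 293.61 + 615.40 + 3871.79 + 455.07 = 54191.30
Import duty = 54191.30 × 7.5% = 4064.35
Buyer bears (A): 1229.29 + 293.61 + 615.40 + 3871.79 + 455.07 + 217.64 + 195.17 + 522.52 = 7400.49
Landed cost (A) = invoice 47726.14 + 7400.49 + duty 4064.35 = 59190.98
Supplier B (CFR):
CIF value = CFR price + insurance = 50834.48 + 455.07 = 51289.55
Import duty = 51289.55 × 7.5% = 3846.72
Buyer bears (B): 455.07 + 217.64 + 195.17 + 522.52 = 1390.40
Landed cost (B) = invoice 50834.48 + 1390.40 + duty 3846.72 = 56071.60
Difference = |59190.98 − 56071.60| = 3119.38

Supplier B is cheaper by CAD 3119.38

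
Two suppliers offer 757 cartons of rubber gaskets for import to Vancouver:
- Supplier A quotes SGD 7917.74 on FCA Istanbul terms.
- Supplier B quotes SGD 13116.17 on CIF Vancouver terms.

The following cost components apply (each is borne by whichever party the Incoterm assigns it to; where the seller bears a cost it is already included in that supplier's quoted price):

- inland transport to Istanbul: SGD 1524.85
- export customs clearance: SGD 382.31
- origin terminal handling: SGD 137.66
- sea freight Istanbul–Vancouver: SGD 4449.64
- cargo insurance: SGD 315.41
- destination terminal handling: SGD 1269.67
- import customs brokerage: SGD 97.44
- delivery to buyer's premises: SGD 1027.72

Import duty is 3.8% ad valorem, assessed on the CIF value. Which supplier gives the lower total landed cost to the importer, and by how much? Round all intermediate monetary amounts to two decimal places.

Supplier A is cheaper by SGD 306.95

Supplier A (FCA):
CIF value = FCA price + origin terminal + freight + insurance = 7917.74 + 137.66 + 4449.64 + 315.41 = 12820.45
Import duty = 12820.45 × 3.8% = 487.18
Buyer bears (A): 137.66 + 4449.64 + 315.41 + 1269.67 + 97.44 + 1027.72 = 7297.54
Landed cost (A) = invoice 7917.74 + 7297.54 + duty 487.18 = 15702.46
Supplier B (CIF):
The CIF price already equals the CIF value: 13116.17
Import duty = 13116.17 × 3.8% = 498.41
Buyer bears (B): 1269.67 + 97.44 + 1027.72 = 2394.83
Landed cost (B) = invoice 13116.17 + 2394.83 + duty 498.41 = 16009.41
Difference = |15702.46 − 16009.41| = 306.95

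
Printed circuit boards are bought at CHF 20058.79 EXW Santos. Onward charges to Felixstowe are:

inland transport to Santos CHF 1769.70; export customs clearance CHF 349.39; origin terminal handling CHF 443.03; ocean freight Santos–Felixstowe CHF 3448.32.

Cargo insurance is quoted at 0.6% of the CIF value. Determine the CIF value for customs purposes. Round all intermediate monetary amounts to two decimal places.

Let C be the CIF value. C = EXW price + pre-shipment costs + freight + 0.6% × C
C − 0.6% × C = 20058.79 + 1769.70 + 349.39 + 443.03 + 3448.32
0.994 × C = 26069.23
C = 26069.23 / 0.994 = 26226.59
Insurance premium = 0.6% × 26226.59 = 157.36

CIF value: CHF 26226.59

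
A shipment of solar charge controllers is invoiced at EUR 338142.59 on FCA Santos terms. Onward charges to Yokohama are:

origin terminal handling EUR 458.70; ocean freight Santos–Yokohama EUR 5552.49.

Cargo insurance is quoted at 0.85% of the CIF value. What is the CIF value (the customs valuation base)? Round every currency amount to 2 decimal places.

Let C be the CIF value. C = FCA price + pre-shipment costs + freight + 0.85% × C
C − 0.85% × C = 338142.59 + 458.70 + 5552.49
0.9915 × C = 344153.78
C = 344153.78 / 0.9915 = 347104.17
Insurance premium = 0.85% × 347104.17 = 2950.39

CIF value: EUR 347104.17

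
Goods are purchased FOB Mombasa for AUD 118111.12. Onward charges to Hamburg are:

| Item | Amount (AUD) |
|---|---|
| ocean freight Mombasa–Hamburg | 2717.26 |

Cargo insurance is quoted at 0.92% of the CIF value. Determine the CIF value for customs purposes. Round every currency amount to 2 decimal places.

Let C be the CIF value. C = FOB price + freight + 0.92% × C
C − 0.92% × C = 118111.12 + 2717.26
0.9908 × C = 120828.38
C = 120828.38 / 0.9908 = 121950.32
Insurance premium = 0.92% × 121950.32 = 1121.94

CIF value: AUD 121950.32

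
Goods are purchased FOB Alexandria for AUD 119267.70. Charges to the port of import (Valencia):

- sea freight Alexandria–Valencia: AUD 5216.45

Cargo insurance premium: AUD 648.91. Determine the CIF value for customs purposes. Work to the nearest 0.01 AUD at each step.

CIF = FOB price + freight + insurance
CIF = 119267.70 + 5216.45 + 648.91 = 125133.06

CIF value: AUD 125133.06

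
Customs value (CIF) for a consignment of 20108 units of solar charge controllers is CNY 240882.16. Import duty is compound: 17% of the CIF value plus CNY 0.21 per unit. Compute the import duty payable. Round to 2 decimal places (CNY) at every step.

Import duty: CNY 45172.65

Ad valorem component: 240882.16 × 17% = 40949.97
Specific component: 20108 × 0.21 = 4222.68
Import duty = 40949.97 + 4222.68 = 45172.65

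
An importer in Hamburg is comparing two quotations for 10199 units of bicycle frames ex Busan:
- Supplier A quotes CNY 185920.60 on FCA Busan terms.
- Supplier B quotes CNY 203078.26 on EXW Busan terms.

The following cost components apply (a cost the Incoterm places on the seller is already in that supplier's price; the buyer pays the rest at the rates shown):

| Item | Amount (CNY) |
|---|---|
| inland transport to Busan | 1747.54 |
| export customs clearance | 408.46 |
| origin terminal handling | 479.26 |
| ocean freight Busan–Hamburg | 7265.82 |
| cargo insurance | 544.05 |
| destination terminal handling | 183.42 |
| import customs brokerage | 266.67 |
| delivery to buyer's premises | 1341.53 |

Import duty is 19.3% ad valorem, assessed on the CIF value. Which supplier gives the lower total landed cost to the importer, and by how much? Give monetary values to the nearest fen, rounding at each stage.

Supplier A is cheaper by CNY 23041.19

Supplier A (FCA):
CIF value = FCA price + origin terminal + freight + insurance = 185920.60 + 479.26 + 7265.82 + 544.05 = 194209.73
Import duty = 194209.73 × 19.3% = 37482.48
Buyer bears (A): 479.26 + 7265.82 + 544.05 + 183.42 + 266.67 + 1341.53 = 10080.75
Landed cost (A) = invoice 185920.60 + 10080.75 + duty 37482.48 = 233483.83
Supplier B (EXW):
CIF value = EXW price + inland to port + export clearance + origin terminal + freight + insurance = 203078.26 + 1747.54 + 408.46 + 479.26 + 7265.82 + 544.05 = 213523.39
Import duty = 213523.39 × 19.3% = 41210.01
Buyer bears (B): 1747.54 + 408.46 + 479.26 + 7265.82 + 544.05 + 183.42 + 266.67 + 1341.53 = 12236.75
Landed cost (B) = invoice 203078.26 + 12236.75 + duty 41210.01 = 256525.02
Difference = |233483.83 − 256525.02| = 23041.19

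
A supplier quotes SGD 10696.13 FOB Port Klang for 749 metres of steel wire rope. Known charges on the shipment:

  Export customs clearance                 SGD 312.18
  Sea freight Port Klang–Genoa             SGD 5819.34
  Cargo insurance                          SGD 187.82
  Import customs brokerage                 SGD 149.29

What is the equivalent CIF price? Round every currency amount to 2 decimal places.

Not relevant to the conversion: export clearance — on the seller under both FOB and CIF; already in the FOB price and stays in the CIF price. brokerage — on the buyer under both terms; not part of either seller's price.
From FOB to CIF, the seller additionally bears: freight, insurance.
CIF price = 10696.13 + 5819.34 + 187.82 = 16703.29

CIF price: SGD 16703.29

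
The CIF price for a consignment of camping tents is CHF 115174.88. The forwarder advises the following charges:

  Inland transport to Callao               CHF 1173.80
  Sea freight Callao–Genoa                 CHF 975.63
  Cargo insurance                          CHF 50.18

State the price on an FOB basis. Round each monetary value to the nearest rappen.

Not relevant to the conversion: inland to port — on the seller under both CIF and FOB; already in the CIF price and stays in the FOB price.
From CIF to FOB, the seller no longer bears: freight, insurance.
FOB price = 115174.88 − 975.63 − 50.18 = 114149.07

FOB price: CHF 114149.07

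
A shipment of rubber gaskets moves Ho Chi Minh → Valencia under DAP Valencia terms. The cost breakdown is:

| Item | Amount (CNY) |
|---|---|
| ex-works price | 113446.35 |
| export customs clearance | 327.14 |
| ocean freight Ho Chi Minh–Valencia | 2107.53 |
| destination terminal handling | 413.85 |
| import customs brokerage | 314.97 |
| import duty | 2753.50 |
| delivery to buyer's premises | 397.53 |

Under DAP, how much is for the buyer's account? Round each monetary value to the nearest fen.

DAP: the seller bears all costs to the named destination except import duty and clearance.
Seller's account: goods 113446.35 + export clearance 327.14 + freight 2107.53 + destination terminal 413.85 + delivery 397.53 = 116692.40
Buyer's account: brokerage 314.97 + duty 2753.50 = 3068.47

Buyer's account: CNY 3068.47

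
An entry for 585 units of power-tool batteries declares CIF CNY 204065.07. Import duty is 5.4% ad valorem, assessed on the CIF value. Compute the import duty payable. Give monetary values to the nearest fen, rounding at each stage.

Import duty: CNY 11019.51

Import duty = 204065.07 × 5.4% = 11019.51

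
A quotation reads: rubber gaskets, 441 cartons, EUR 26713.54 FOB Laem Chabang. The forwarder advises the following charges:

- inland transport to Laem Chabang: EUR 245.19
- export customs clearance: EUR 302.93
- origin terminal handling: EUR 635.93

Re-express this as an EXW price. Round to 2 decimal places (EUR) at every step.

From FOB to EXW, the seller no longer bears: inland to port, export clearance, origin terminal.
EXW price = 26713.54 − 245.19 − 302.93 − 635.93 = 25529.49

EXW price: EUR 25529.49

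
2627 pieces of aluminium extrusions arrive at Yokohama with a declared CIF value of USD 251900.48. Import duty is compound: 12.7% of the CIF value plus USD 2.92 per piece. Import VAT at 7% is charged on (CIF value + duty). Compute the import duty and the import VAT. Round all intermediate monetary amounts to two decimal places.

Ad valorem component: 251900.48 × 12.7% = 31991.36
Specific component: 2627 × 2.92 = 7670.84
Import duty = 31991.36 + 7670.84 = 39662.20
VAT base = CIF + duty = 251900.48 + 39662.20 = 291562.68
Import VAT = 291562.68 × 7% = 20409.39

Import duty: USD 39662.20; import VAT: USD 20409.39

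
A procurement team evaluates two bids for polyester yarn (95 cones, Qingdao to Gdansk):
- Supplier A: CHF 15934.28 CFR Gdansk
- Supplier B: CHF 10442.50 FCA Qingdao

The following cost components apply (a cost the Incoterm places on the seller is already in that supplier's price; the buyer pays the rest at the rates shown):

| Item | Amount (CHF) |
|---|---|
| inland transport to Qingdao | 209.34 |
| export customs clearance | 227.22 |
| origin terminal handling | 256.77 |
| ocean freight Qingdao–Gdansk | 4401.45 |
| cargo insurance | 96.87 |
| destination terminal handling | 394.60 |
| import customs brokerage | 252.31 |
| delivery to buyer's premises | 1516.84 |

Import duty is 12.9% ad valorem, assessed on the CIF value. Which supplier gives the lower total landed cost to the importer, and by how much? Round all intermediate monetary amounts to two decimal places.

Supplier A (CFR):
CIF value = CFR price + insurance = 15934.28 + 96.87 = 16031.15
Import duty = 16031.15 × 12.9% = 2068.02
Buyer bears (A): 96.87 + 394.60 + 252.31 + 1516.84 = 2260.62
Landed cost (A) = invoice 15934.28 + 2260.62 + duty 2068.02 = 20262.92
Supplier B (FCA):
CIF value = FCA price + origin terminal + freight + insurance = 10442.50 + 256.77 + 4401.45 + 96.87 = 15197.59
Import duty = 15197.59 × 12.9% = 1960.49
Buyer bears (B): 256.77 + 4401.45 + 96.87 + 394.60 + 252.31 + 1516.84 = 6918.84
Landed cost (B) = invoice 10442.50 + 6918.84 + duty 1960.49 = 19321.83
Difference = |20262.92 − 19321.83| = 941.09

Supplier B is cheaper by CHF 941.09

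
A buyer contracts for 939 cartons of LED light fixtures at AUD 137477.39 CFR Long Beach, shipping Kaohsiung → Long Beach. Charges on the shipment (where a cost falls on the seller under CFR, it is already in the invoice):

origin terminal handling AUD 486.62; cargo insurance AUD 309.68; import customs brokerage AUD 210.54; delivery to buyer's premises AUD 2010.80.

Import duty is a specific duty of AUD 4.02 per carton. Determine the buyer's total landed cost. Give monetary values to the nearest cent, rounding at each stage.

Total landed cost: AUD 143783.19

CFR: the seller pays costs through ocean freight to the destination port, but not insurance.
Already in the invoice (seller's account under CFR): origin terminal — exclude.
CIF value = CFR price + insurance = 137477.39 + 309.68 = 137787.07
Import duty = 939 × 4.02 = 3774.78
Buyer bears: insurance 309.68 + brokerage 210.54 + delivery 2010.80 + duty 3774.78 = 6305.80
Landed cost = invoice 137477.39 + 6305.80 = 143783.19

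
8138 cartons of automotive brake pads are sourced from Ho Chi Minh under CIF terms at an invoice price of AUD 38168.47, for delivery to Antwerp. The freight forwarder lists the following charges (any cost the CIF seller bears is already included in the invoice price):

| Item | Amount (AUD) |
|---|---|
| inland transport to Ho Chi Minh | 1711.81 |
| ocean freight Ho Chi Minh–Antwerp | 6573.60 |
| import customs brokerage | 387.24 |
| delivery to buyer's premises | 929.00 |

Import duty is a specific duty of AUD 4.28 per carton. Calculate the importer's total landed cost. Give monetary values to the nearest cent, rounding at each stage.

CIF: the seller pays costs through ocean freight and marine insurance to the destination port.
Already in the invoice (seller's account under CIF): inland to port, freight — exclude.
The CIF price already equals the CIF value: 38168.47
Import duty = 8138 × 4.28 = 34830.64
Buyer bears: brokerage 387.24 + delivery 929.00 + duty 34830.64 = 36146.88
Landed cost = invoice 38168.47 + 36146.88 = 74315.35

Total landed cost: AUD 74315.35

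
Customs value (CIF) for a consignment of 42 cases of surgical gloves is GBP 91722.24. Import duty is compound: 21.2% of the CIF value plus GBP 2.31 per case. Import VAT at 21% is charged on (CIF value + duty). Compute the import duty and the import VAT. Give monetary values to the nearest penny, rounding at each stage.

Import duty: GBP 19542.13; import VAT: GBP 23365.52

Ad valorem component: 91722.24 × 21.2% = 19445.11
Specific component: 42 × 2.31 = 97.02
Import duty = 19445.11 + 97.02 = 19542.13
VAT base = CIF + duty = 91722.24 + 19542.13 = 111264.37
Import VAT = 111264.37 × 21% = 23365.52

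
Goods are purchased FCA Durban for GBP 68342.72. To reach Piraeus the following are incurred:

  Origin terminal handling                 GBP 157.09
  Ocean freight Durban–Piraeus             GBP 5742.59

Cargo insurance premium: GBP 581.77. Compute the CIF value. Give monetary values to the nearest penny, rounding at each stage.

CIF = FCA price + pre-shipment costs + freight + insurance
CIF = 68342.72 + 157.09 + 5742.59 + 581.77 = 74824.17

CIF value: GBP 74824.17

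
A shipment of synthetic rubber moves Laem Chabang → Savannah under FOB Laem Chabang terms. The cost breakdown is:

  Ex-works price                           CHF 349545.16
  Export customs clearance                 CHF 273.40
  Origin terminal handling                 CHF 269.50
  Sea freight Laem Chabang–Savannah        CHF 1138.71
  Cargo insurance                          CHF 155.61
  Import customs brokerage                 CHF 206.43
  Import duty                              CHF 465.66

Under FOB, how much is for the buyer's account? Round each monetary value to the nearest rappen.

Buyer's account: CHF 1966.41

FOB: the seller bears costs until goods are on board at the origin port; the buyer bears freight, insurance and all costs thereafter.
Seller's account: goods 349545.16 + export clearance 273.40 + origin terminal 269.50 = 350088.06
Buyer's account: freight 1138.71 + insurance 155.61 + brokerage 206.43 + duty 465.66 = 1966.41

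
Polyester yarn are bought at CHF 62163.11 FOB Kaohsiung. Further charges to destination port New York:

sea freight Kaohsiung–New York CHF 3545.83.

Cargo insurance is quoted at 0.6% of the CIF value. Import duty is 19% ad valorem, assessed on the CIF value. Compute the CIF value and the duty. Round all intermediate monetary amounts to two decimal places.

Let C be the CIF value. C = FOB price + freight + 0.6% × C
C − 0.6% × C = 62163.11 + 3545.83
0.994 × C = 65708.94
C = 65708.94 / 0.994 = 66105.57
Insurance premium = 0.6% × 66105.57 = 396.63
Import duty = 66105.57 × 19% = 12560.06

CIF value: CHF 66105.57; import duty: CHF 12560.06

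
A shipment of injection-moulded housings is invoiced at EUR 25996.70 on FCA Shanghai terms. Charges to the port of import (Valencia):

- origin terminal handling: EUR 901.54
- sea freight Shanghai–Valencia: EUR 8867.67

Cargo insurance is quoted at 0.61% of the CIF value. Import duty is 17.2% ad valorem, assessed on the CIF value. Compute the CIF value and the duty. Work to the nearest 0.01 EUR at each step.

CIF value: EUR 35985.42; import duty: EUR 6189.49

Let C be the CIF value. C = FCA price + pre-shipment costs + freight + 0.61% × C
C − 0.61% × C = 25996.70 + 901.54 + 8867.67
0.9939 × C = 35765.91
C = 35765.91 / 0.9939 = 35985.42
Insurance premium = 0.61% × 35985.42 = 219.51
Import duty = 35985.42 × 17.2% = 6189.49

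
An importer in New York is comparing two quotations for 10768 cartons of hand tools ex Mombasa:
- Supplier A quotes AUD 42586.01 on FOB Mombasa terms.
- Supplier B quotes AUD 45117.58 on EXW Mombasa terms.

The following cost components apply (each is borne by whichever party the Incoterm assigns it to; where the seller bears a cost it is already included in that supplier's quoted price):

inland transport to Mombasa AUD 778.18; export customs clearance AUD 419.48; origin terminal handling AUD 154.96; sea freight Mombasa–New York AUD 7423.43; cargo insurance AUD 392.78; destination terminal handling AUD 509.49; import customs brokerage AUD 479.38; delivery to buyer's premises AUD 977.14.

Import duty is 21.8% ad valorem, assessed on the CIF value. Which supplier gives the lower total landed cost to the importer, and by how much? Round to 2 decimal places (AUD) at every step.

Supplier A (FOB):
CIF value = FOB price + freight + insurance = 42586.01 + 7423.43 + 392.78 = 50402.22
Import duty = 50402.22 × 21.8% = 10987.68
Buyer bears (A): 7423.43 + 392.78 + 509.49 + 479.38 + 977.14 = 9782.22
Landed cost (A) = invoice 42586.01 + 9782.22 + duty 10987.68 = 63355.91
Supplier B (EXW):
CIF value = EXW price + inland to port + export clearance + origin terminal + freight + insurance = 45117.58 + 778.18 + 419.48 + 154.96 + 7423.43 + 392.78 = 54286.41
Import duty = 54286.41 × 21.8% = 11834.44
Buyer bears (B): 778.18 + 419.48 + 154.96 + 7423.43 + 392.78 + 509.49 + 479.38 + 977.14 = 11134.84
Landed cost (B) = invoice 45117.58 + 11134.84 + duty 11834.44 = 68086.86
Difference = |63355.91 − 68086.86| = 4730.95

Supplier A is cheaper by AUD 4730.95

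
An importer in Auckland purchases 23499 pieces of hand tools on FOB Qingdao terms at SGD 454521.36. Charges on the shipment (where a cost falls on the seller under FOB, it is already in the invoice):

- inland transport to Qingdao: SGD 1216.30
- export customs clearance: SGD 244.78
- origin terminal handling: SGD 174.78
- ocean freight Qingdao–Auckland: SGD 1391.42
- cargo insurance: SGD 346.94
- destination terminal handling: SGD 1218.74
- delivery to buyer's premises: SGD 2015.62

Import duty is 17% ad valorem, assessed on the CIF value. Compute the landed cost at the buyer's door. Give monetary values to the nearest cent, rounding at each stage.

FOB: the seller bears costs until goods are on board at the origin port; the buyer bears freight, insurance and all costs thereafter.
Already in the invoice (seller's account under FOB): inland to port, export clearance, origin terminal — exclude.
CIF value = FOB price + freight + insurance = 454521.36 + 1391.42 + 346.94 = 456259.72
Import duty = 456259.72 × 17% = 77564.15
Buyer bears: freight 1391.42 + insurance 346.94 + destination terminal 1218.74 + delivery 2015.62 + duty 77564.15 = 82536.87
Landed cost = invoice 454521.36 + 82536.87 = 537058.23

Total landed cost: SGD 537058.23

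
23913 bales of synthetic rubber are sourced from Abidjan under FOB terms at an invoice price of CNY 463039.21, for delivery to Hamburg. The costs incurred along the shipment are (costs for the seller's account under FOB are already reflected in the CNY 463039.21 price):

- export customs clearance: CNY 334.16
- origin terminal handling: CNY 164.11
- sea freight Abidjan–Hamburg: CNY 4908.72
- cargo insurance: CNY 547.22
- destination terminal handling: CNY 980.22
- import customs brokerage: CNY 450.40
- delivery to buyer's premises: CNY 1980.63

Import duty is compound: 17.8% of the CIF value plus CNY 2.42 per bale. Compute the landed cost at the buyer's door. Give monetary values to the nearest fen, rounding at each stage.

Total landed cost: CNY 613168.00

FOB: the seller bears costs until goods are on board at the origin port; the buyer bears freight, insurance and all costs thereafter.
Already in the invoice (seller's account under FOB): export clearance, origin terminal — exclude.
CIF value = FOB price + freight + insurance = 463039.21 + 4908.72 + 547.22 = 468495.15
Ad valorem component: 468495.15 × 17.8% = 83392.14
Specific component: 23913 × 2.42 = 57869.46
Import duty = 83392.14 + 57869.46 = 141261.60
Buyer bears: freight 4908.72 + insurance 547.22 + destination terminal 980.22 + brokerage 450.40 + delivery 1980.63 + duty 141261.60 = 150128.79
Landed cost = invoice 463039.21 + 150128.79 = 613168.00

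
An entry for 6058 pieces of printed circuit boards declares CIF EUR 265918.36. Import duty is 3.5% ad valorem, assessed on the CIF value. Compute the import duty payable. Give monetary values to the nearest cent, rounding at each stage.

Import duty: EUR 9307.14

Import duty = 265918.36 × 3.5% = 9307.14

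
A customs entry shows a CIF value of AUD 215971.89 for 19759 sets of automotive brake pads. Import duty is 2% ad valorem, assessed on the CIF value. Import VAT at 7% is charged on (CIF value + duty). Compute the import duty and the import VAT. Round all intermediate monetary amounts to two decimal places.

Import duty = 215971.89 × 2% = 4319.44
VAT base = CIF + duty = 215971.89 + 4319.44 = 220291.33
Import VAT = 220291.33 × 7% = 15420.39

Import duty: AUD 4319.44; import VAT: AUD 15420.39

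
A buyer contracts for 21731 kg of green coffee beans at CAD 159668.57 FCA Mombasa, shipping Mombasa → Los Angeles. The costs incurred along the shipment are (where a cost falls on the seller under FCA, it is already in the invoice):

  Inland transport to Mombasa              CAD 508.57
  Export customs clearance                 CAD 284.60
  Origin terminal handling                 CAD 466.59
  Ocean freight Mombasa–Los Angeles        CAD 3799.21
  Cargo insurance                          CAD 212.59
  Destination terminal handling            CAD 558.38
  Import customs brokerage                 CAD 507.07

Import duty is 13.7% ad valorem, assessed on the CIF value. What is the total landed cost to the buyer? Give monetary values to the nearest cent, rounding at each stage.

Total landed cost: CAD 187700.54

FCA: the seller delivers export-cleared goods to the carrier; the buyer bears costs from that point.
Already in the invoice (seller's account under FCA): inland to port, export clearance — exclude.
CIF value = FCA price + origin terminal + freight + insurance = 159668.57 + 466.59 + 3799.21 + 212.59 = 164146.96
Import duty = 164146.96 × 13.7% = 22488.13
Buyer bears: origin terminal 466.59 + freight 3799.21 + insurance 212.59 + destination terminal 558.38 + brokerage 507.07 + duty 22488.13 = 28031.97
Landed cost = invoice 159668.57 + 28031.97 = 187700.54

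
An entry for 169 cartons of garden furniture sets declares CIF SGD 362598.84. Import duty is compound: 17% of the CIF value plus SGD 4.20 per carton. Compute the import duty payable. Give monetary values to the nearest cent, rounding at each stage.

Import duty: SGD 62351.60

Ad valorem component: 362598.84 × 17% = 61641.80
Specific component: 169 × 4.20 = 709.80
Import duty = 61641.80 + 709.80 = 62351.60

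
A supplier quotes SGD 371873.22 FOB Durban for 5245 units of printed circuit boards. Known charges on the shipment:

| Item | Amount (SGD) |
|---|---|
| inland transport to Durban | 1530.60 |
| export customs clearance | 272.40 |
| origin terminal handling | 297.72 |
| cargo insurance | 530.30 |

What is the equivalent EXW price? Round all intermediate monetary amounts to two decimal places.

Not relevant to the conversion: insurance — on the buyer under both terms; not part of either seller's price.
From FOB to EXW, the seller no longer bears: inland to port, export clearance, origin terminal.
EXW price = 371873.22 − 1530.60 − 272.40 − 297.72 = 369772.50

EXW price: SGD 369772.50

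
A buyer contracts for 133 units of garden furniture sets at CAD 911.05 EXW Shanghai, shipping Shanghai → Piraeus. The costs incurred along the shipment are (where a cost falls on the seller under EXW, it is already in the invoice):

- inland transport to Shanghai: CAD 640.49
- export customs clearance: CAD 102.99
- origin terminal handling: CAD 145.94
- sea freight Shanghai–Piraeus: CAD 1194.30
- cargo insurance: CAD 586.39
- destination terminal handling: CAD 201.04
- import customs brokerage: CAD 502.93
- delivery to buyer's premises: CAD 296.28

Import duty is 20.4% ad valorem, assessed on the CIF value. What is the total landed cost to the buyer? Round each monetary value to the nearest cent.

EXW: the seller makes goods available at their premises; the buyer bears all onward costs.
CIF value = EXW price + inland to port + export clearance + origin terminal + freight + insurance = 911.05 + 640.49 + 102.99 + 145.94 + 1194.30 + 586.39 = 3581.16
Import duty = 3581.16 × 20.4% = 730.56
Buyer bears: inland to port 640.49 + export clearance 102.99 + origin terminal 145.94 + freight 1194.30 + insurance 586.39 + destination terminal 201.04 + brokerage 502.93 + delivery 296.28 + duty 730.56 = 4400.92
Landed cost = invoice 911.05 + 4400.92 = 5311.97

Total landed cost: CAD 5311.97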